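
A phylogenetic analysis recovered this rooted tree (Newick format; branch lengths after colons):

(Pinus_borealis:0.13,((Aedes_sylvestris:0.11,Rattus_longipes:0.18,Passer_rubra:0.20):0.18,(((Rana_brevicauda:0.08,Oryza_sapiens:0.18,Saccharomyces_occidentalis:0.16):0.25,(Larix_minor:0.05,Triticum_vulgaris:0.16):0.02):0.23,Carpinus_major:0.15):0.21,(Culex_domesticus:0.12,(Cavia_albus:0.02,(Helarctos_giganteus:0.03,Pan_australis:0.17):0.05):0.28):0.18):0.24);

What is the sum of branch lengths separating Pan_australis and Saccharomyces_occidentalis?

The path runs Pan_australis → … → MRCA → … → Saccharomyces_occidentalis; the MRCA is the node subtending ((Aedes_sylvestris,Rattus_longipes,Passer_rubra),(((Rana_brevicauda,Oryza_sapiens,Saccharomyces_occidentalis),(Larix_minor,Triticum_vulgaris)),Carpinus_major),(Culex_domesticus,(Cavia_albus,(Helarctos_giganteus,Pan_australis)))).
Branch lengths along that path: 0.17 + 0.05 + 0.28 + 0.18 + 0.21 + 0.23 + 0.25 + 0.16 = 1.53.

1.53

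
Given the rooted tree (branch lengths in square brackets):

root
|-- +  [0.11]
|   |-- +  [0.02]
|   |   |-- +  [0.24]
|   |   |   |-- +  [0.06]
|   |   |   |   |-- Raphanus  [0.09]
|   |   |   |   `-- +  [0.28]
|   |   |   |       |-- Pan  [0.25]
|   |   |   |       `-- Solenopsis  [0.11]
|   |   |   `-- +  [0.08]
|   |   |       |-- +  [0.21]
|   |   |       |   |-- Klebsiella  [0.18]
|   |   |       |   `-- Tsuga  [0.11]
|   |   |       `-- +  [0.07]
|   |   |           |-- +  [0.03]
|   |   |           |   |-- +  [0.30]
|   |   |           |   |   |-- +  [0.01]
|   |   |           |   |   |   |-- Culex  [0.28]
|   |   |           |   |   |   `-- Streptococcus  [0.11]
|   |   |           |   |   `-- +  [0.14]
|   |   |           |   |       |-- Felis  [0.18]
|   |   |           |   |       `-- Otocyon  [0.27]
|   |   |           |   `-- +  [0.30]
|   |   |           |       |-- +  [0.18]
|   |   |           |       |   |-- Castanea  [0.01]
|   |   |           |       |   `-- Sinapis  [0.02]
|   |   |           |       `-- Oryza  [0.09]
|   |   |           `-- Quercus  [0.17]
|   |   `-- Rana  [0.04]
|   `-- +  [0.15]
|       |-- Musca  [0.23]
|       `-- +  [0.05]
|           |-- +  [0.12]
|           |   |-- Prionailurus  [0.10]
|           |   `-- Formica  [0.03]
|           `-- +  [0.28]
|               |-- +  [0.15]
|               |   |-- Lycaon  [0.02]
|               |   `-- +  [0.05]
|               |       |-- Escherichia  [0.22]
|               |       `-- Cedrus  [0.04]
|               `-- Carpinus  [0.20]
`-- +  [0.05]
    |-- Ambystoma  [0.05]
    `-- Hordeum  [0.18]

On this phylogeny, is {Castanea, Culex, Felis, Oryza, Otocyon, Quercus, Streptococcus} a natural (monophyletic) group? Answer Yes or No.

No

The MRCA of the listed taxa subtends ((((Culex,Streptococcus),(Felis,Otocyon)),((Castanea,Sinapis),Oryza)),Quercus).
That clade also contains Sinapis, which is not in the proposed group, so the group is not monophyletic.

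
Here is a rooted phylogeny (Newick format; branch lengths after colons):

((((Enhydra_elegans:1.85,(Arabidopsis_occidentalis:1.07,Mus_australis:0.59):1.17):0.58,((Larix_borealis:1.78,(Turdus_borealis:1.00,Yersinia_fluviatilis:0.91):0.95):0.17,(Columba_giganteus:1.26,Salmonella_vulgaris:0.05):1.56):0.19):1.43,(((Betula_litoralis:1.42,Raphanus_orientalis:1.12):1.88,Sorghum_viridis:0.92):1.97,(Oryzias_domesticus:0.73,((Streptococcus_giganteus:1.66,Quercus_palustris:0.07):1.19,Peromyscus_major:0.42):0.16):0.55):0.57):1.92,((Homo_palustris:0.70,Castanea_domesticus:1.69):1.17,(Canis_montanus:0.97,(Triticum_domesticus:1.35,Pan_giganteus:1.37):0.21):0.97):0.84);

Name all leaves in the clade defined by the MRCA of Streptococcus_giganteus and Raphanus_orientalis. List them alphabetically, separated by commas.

Betula_litoralis, Oryzias_domesticus, Peromyscus_major, Quercus_palustris, Raphanus_orientalis, Sorghum_viridis, Streptococcus_giganteus

Tracing Streptococcus_giganteus: it sits inside (Streptococcus_giganteus,Quercus_palustris).
Tracing Raphanus_orientalis: it sits inside (Betula_litoralis,Raphanus_orientalis).
The smallest clade enclosing both is (((Betula_litoralis,Raphanus_orientalis),Sorghum_viridis),(Oryzias_domesticus,((Streptococcus_giganteus,Quercus_palustris),Peromyscus_major))); the answer is its 7 terminal taxa in alphabetical order.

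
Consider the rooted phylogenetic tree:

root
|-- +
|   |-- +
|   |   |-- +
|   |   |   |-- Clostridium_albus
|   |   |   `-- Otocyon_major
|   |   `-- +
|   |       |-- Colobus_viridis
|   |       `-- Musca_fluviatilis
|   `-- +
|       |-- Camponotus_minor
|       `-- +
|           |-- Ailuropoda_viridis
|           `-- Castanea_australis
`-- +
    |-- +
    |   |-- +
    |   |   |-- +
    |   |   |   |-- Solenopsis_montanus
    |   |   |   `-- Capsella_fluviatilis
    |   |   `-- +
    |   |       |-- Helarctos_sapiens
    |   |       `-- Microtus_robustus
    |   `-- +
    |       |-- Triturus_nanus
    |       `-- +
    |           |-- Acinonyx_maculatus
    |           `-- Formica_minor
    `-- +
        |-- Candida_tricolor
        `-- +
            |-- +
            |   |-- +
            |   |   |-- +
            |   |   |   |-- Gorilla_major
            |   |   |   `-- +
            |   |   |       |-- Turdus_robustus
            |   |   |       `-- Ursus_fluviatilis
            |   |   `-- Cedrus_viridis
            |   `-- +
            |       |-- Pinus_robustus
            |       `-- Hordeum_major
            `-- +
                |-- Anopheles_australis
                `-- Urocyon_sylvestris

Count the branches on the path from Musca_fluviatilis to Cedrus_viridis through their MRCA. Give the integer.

10

The MRCA of Musca_fluviatilis and Cedrus_viridis is the root of the tree.
From Musca_fluviatilis up to that node: 4 branches. From Cedrus_viridis up to the same node: 6 branches. Total: 4 + 6 = 10.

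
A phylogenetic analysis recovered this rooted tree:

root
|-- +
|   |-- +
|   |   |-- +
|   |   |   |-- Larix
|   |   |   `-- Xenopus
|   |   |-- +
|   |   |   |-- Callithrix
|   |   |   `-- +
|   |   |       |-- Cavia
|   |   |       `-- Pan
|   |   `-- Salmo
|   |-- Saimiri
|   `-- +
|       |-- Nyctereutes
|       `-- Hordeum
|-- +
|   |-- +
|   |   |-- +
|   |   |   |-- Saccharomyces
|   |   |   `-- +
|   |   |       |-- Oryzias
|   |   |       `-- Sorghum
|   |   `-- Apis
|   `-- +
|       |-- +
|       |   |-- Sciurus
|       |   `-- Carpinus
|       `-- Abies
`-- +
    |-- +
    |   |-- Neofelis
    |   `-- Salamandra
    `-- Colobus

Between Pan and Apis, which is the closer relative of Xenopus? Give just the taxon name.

The MRCA of Xenopus and Pan subtends ((Larix,Xenopus),(Callithrix,(Cavia,Pan)),Salmo) (6 taxa).
The MRCA of Xenopus and Apis is the root, subtending the entire tree (19 taxa).
The first is nested inside the second, so Xenopus shares a more recent common ancestor with Pan.

Pan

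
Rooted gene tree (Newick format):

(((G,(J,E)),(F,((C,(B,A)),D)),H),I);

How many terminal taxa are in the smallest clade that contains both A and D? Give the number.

4

The MRCA of A and D is the node subtending ((C,(B,A)),D).
That clade contains 4 terminal taxa: A, B, C, D.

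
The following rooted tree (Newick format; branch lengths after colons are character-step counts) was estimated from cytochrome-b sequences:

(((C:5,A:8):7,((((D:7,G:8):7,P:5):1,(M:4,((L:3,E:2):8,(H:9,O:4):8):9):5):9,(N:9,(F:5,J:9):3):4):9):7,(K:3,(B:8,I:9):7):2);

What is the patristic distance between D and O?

41

The path runs D → … → MRCA → … → O; the MRCA is the node subtending (((D,G),P),(M,((L,E),(H,O)))).
Branch lengths along that path: 7 + 7 + 1 + 5 + 9 + 8 + 4 = 41.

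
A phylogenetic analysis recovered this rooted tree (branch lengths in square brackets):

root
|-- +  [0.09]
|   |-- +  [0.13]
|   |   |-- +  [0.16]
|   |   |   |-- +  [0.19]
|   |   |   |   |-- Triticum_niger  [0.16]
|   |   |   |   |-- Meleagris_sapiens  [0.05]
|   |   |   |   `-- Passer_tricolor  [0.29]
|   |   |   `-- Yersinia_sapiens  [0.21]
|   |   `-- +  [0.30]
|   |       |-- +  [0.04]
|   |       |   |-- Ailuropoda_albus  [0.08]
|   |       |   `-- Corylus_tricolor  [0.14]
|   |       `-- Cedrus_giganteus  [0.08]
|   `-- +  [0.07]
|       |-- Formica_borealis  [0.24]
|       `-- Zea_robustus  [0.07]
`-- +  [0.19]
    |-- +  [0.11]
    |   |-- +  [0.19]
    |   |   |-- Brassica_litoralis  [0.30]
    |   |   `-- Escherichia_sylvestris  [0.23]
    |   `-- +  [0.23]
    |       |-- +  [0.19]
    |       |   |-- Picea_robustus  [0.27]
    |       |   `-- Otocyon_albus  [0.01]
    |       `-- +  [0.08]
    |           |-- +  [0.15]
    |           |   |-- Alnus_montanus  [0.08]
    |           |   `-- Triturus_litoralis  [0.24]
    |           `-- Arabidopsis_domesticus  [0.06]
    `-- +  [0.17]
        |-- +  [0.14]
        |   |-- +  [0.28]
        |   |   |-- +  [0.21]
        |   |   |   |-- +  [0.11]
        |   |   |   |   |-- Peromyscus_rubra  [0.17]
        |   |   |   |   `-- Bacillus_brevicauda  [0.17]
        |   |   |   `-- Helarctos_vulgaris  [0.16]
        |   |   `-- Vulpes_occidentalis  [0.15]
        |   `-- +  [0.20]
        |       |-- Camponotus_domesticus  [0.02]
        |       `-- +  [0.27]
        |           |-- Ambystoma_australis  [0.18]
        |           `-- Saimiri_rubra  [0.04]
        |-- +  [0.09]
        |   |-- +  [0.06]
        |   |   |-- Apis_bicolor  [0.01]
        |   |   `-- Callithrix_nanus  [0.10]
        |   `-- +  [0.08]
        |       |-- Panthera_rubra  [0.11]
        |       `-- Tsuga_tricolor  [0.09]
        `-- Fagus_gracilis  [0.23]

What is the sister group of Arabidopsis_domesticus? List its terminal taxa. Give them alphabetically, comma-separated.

Alnus_montanus, Triturus_litoralis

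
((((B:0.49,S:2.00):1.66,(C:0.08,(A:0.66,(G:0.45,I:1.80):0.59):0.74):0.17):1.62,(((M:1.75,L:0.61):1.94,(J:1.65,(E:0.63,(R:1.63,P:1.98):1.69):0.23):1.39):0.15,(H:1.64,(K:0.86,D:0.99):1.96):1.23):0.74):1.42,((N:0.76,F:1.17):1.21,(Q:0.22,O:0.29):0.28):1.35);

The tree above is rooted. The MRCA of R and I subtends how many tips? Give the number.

The MRCA of R and I is the node subtending (((B,S),(C,(A,(G,I)))),(((M,L),(J,(E,(R,P)))),(H,(K,D)))).
That clade contains 15 terminal taxa: A, B, C, D, E, G, H, I, J, K, L, M, P, R, S.

15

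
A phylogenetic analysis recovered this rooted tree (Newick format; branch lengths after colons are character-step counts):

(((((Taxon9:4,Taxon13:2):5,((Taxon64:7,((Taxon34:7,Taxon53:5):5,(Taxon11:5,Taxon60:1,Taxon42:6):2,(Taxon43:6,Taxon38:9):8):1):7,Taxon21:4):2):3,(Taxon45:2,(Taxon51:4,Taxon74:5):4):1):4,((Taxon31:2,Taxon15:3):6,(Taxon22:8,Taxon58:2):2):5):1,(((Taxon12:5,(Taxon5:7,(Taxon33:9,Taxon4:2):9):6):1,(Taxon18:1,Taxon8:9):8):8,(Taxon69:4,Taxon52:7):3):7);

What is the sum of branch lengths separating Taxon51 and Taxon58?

22

The path runs Taxon51 → … → MRCA → … → Taxon58; the MRCA is the node subtending ((((Taxon9,Taxon13),((Taxon64,((Taxon34,Taxon53),(Taxon11,Taxon60,Taxon42),(Taxon43,Taxon38))),Taxon21)),(Taxon45,(Taxon51,Taxon74))),((Taxon31,Taxon15),(Taxon22,Taxon58))).
Branch lengths along that path: 4 + 4 + 1 + 4 + 5 + 2 + 2 = 22.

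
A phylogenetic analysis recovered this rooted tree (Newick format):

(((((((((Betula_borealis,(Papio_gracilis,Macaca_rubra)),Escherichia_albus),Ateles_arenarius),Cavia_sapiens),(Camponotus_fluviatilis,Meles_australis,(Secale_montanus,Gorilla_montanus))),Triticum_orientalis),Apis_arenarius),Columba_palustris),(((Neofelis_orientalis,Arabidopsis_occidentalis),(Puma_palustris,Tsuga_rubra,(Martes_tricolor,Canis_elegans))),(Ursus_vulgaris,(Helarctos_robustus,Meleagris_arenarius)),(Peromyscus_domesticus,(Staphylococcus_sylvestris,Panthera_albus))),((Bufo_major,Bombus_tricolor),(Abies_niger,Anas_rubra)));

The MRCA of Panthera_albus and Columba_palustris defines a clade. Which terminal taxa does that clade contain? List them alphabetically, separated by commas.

Tracing Panthera_albus: it sits inside (Staphylococcus_sylvestris,Panthera_albus).
Tracing Columba_palustris: it sits inside ((((((((Betula_borealis,(Papio_gracilis,Macaca_rubra)),Escherichia_albus),Ateles_arenarius),Cavia_sapiens),(Camponotus_fluviatilis,Meles_australis,(Secale_montanus,Gorilla_montanus))),Triticum_orientalis),Apis_arenarius),Columba_palustris).
The smallest clade enclosing both is the whole tree (their MRCA is the root), so the answer is all 29 tips in alphabetical order.

Abies_niger, Anas_rubra, Apis_arenarius, Arabidopsis_occidentalis, Ateles_arenarius, Betula_borealis, Bombus_tricolor, Bufo_major, Camponotus_fluviatilis, Canis_elegans, Cavia_sapiens, Columba_palustris, Escherichia_albus, Gorilla_montanus, Helarctos_robustus, Macaca_rubra, Martes_tricolor, Meleagris_arenarius, Meles_australis, Neofelis_orientalis, Panthera_albus, Papio_gracilis, Peromyscus_domesticus, Puma_palustris, Secale_montanus, Staphylococcus_sylvestris, Triticum_orientalis, Tsuga_rubra, Ursus_vulgaris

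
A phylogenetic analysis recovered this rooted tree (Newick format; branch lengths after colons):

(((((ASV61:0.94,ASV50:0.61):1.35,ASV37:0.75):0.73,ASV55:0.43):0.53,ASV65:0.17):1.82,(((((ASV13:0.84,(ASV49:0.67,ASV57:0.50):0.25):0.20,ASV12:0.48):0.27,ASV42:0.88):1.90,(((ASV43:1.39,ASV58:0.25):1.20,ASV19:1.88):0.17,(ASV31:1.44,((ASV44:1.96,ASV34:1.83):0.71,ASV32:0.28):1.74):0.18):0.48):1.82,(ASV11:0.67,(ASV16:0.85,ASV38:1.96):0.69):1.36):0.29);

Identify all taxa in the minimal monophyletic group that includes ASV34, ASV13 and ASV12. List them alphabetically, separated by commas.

Tracing ASV34: it sits inside (ASV44,ASV34).
Tracing ASV13: it sits inside (ASV13,(ASV49,ASV57)).
Tracing ASV12: it sits inside ((ASV13,(ASV49,ASV57)),ASV12).
The smallest clade enclosing all 3 is ((((ASV13,(ASV49,ASV57)),ASV12),ASV42),(((ASV43,ASV58),ASV19),(ASV31,((ASV44,ASV34),ASV32)))); the answer is its 12 terminal taxa in alphabetical order.

ASV12, ASV13, ASV19, ASV31, ASV32, ASV34, ASV42, ASV43, ASV44, ASV49, ASV57, ASV58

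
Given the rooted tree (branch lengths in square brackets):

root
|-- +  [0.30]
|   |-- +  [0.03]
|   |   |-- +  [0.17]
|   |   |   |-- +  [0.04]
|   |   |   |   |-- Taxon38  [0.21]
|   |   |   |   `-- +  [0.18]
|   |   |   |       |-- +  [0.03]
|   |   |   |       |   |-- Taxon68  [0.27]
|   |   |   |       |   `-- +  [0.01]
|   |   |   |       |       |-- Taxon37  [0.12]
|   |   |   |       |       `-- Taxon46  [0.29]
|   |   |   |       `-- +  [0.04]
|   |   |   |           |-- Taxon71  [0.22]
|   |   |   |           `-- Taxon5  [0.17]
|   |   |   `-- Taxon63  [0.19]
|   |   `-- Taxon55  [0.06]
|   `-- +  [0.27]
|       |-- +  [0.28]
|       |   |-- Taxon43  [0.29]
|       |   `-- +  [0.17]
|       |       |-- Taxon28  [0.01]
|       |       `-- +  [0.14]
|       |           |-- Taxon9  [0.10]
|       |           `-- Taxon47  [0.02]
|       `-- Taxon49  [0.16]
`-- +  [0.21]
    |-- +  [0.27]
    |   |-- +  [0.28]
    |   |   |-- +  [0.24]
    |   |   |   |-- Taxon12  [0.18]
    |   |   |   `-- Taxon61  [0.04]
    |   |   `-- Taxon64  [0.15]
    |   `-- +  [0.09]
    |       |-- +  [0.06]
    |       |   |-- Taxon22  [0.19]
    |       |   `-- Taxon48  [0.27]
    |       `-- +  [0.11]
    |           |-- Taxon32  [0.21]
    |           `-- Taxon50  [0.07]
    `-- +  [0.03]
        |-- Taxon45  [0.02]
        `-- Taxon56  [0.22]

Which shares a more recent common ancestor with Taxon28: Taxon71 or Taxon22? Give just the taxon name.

The MRCA of Taxon28 and Taxon71 subtends ((((Taxon38,((Taxon68,(Taxon37,Taxon46)),(Taxon71,Taxon5))),Taxon63),Taxon55),((Taxon43,(Taxon28,(Taxon9,Taxon47))),Taxon49)) (13 taxa).
The MRCA of Taxon28 and Taxon22 is the root, subtending the entire tree (22 taxa).
The first is nested inside the second, so Taxon28 shares a more recent common ancestor with Taxon71.

Taxon71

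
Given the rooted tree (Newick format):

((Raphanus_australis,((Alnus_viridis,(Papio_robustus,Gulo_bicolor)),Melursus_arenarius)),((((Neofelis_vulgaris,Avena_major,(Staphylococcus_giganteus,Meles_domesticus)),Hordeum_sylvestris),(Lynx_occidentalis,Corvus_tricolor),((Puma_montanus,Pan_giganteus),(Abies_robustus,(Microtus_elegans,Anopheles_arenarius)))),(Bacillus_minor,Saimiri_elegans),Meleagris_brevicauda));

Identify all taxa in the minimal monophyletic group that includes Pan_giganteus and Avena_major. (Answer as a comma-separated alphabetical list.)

Tracing Pan_giganteus: it sits inside (Puma_montanus,Pan_giganteus).
Tracing Avena_major: it sits inside (Neofelis_vulgaris,Avena_major,(Staphylococcus_giganteus,Meles_domesticus)).
The smallest clade enclosing both is (((Neofelis_vulgaris,Avena_major,(Staphylococcus_giganteus,Meles_domesticus)),Hordeum_sylvestris),(Lynx_occidentalis,Corvus_tricolor),((Puma_montanus,Pan_giganteus),(Abies_robustus,(Microtus_elegans,Anopheles_arenarius)))); the answer is its 12 terminal taxa in alphabetical order.

Abies_robustus, Anopheles_arenarius, Avena_major, Corvus_tricolor, Hordeum_sylvestris, Lynx_occidentalis, Meles_domesticus, Microtus_elegans, Neofelis_vulgaris, Pan_giganteus, Puma_montanus, Staphylococcus_giganteus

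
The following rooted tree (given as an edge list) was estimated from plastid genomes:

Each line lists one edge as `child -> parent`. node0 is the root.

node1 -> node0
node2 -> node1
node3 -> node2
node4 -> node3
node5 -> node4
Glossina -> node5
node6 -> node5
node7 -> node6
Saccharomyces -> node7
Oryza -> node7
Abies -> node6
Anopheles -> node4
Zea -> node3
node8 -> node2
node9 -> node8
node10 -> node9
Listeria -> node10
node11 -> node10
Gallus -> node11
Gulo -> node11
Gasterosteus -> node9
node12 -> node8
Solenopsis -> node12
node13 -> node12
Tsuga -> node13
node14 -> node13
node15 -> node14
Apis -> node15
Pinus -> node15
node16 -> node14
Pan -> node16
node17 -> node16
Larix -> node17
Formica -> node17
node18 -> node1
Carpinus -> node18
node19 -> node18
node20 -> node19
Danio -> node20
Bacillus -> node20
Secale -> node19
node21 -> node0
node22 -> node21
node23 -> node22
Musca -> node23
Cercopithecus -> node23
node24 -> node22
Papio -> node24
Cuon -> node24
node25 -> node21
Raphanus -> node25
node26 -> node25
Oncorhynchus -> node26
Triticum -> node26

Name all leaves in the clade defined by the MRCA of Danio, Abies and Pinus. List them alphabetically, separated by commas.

Tracing Danio: it sits inside (Danio,Bacillus).
Tracing Abies: it sits inside ((Saccharomyces,Oryza),Abies).
Tracing Pinus: it sits inside (Apis,Pinus).
The smallest clade enclosing all 3 is (((((Glossina,((Saccharomyces,Oryza),Abies)),Anopheles),Zea),(((Listeria,(Gallus,Gulo)),Gasterosteus),(Solenopsis,(Tsuga,((Apis,Pinus),(Pan,(Larix,Formica))))))),(Carpinus,((Danio,Bacillus),Secale))); the answer is its 21 terminal taxa in alphabetical order.

Abies, Anopheles, Apis, Bacillus, Carpinus, Danio, Formica, Gallus, Gasterosteus, Glossina, Gulo, Larix, Listeria, Oryza, Pan, Pinus, Saccharomyces, Secale, Solenopsis, Tsuga, Zea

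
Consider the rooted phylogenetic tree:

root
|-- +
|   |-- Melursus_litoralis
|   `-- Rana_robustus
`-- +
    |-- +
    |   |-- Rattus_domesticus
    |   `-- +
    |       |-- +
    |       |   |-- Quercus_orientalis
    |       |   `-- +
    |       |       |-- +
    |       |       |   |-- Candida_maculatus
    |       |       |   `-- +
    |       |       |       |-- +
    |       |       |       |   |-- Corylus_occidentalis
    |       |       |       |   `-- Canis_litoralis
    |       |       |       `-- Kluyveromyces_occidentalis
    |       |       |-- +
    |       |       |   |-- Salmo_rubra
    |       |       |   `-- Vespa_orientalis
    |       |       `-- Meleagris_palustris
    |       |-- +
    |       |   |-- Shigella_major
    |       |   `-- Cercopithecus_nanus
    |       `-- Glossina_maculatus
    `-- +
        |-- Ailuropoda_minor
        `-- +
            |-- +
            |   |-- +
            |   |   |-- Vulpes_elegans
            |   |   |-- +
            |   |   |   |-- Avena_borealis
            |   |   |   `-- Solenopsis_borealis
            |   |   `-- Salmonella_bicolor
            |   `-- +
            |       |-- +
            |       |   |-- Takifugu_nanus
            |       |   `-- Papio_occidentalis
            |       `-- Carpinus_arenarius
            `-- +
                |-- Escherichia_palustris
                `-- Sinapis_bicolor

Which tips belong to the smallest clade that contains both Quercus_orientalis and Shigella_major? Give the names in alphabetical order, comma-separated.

Candida_maculatus, Canis_litoralis, Cercopithecus_nanus, Corylus_occidentalis, Glossina_maculatus, Kluyveromyces_occidentalis, Meleagris_palustris, Quercus_orientalis, Salmo_rubra, Shigella_major, Vespa_orientalis

Tracing Quercus_orientalis: it sits inside (Quercus_orientalis,((Candida_maculatus,((Corylus_occidentalis,Canis_litoralis),Kluyveromyces_occidentalis)),(Salmo_rubra,Vespa_orientalis),Meleagris_palustris)).
Tracing Shigella_major: it sits inside (Shigella_major,Cercopithecus_nanus).
The smallest clade enclosing both is ((Quercus_orientalis,((Candida_maculatus,((Corylus_occidentalis,Canis_litoralis),Kluyveromyces_occidentalis)),(Salmo_rubra,Vespa_orientalis),Meleagris_palustris)),(Shigella_major,Cercopithecus_nanus),Glossina_maculatus); the answer is its 11 terminal taxa in alphabetical order.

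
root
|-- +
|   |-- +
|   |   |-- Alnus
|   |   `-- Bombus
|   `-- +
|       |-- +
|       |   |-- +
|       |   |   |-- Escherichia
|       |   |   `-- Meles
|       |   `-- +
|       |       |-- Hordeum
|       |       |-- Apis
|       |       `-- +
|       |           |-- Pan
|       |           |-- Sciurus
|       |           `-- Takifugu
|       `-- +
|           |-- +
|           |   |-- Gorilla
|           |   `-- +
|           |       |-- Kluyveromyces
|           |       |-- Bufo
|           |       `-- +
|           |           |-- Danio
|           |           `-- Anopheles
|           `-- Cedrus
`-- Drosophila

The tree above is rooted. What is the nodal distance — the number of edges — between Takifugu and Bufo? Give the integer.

The MRCA of Takifugu and Bufo is the node subtending (((Escherichia,Meles),(Hordeum,Apis,(Pan,Sciurus,Takifugu))),((Gorilla,(Kluyveromyces,Bufo,(Danio,Anopheles))),Cedrus)).
From Takifugu up to that node: 4 branches. From Bufo up to the same node: 4 branches. Total: 4 + 4 = 8.

8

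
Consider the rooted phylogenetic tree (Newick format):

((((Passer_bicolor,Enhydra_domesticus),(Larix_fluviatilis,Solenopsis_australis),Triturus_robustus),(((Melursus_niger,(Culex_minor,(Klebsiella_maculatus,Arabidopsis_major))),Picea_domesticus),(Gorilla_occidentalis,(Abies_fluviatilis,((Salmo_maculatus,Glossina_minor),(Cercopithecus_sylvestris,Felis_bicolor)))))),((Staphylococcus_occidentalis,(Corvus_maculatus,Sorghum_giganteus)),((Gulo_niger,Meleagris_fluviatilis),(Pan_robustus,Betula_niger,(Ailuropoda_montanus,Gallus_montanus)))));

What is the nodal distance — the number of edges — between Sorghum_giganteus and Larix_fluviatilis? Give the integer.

The MRCA of Sorghum_giganteus and Larix_fluviatilis is the root of the tree.
From Sorghum_giganteus up to that node: 4 branches. From Larix_fluviatilis up to the same node: 4 branches. Total: 4 + 4 = 8.

8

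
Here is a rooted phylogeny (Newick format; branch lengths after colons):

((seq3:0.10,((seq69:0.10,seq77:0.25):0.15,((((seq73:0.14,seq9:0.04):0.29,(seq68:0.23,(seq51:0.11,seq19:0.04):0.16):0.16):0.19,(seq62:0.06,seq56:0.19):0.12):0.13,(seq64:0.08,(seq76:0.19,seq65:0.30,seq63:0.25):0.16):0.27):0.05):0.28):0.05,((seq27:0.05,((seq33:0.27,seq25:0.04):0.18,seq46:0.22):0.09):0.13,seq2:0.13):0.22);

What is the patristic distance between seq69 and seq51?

1.05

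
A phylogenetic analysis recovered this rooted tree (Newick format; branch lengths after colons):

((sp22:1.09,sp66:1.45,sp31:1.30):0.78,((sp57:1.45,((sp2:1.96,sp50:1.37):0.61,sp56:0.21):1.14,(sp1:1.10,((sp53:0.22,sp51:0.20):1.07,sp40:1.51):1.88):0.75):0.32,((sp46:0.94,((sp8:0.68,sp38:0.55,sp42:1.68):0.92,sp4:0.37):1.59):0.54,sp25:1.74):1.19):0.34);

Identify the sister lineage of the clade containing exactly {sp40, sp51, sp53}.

The clade containing exactly {sp40, sp51, sp53} attaches to the tree at the node subtending (sp1,((sp53,sp51),sp40)).
The other lineage descending from that same node — the sister group — is the single tip sp1.

sp1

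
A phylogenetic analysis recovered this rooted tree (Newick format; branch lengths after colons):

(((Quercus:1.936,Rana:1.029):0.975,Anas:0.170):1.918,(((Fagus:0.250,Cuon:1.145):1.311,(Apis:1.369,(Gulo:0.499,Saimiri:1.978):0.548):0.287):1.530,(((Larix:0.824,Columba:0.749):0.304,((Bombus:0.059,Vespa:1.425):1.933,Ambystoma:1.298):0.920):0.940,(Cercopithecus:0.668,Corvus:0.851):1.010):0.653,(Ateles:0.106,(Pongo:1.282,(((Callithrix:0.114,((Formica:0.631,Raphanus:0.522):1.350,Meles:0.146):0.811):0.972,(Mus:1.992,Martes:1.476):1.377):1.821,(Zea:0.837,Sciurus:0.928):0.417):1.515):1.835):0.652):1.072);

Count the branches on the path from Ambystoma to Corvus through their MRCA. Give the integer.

5

The MRCA of Ambystoma and Corvus is the node subtending (((Larix,Columba),((Bombus,Vespa),Ambystoma)),(Cercopithecus,Corvus)).
From Ambystoma up to that node: 3 branches. From Corvus up to the same node: 2 branches. Total: 3 + 2 = 5.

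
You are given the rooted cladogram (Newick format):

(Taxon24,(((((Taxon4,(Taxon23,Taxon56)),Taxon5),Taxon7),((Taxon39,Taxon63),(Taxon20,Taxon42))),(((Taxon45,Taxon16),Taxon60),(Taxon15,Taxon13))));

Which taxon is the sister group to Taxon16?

Taxon16 attaches to the tree at the node subtending (Taxon45,Taxon16).
The other lineage descending from that same node — the sister group — is the single tip Taxon45.

Taxon45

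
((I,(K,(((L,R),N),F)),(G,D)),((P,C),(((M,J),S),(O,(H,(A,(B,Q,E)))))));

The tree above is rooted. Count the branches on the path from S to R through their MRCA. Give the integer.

10

The MRCA of S and R is the root of the tree.
From S up to that node: 4 branches. From R up to the same node: 6 branches. Total: 4 + 6 = 10.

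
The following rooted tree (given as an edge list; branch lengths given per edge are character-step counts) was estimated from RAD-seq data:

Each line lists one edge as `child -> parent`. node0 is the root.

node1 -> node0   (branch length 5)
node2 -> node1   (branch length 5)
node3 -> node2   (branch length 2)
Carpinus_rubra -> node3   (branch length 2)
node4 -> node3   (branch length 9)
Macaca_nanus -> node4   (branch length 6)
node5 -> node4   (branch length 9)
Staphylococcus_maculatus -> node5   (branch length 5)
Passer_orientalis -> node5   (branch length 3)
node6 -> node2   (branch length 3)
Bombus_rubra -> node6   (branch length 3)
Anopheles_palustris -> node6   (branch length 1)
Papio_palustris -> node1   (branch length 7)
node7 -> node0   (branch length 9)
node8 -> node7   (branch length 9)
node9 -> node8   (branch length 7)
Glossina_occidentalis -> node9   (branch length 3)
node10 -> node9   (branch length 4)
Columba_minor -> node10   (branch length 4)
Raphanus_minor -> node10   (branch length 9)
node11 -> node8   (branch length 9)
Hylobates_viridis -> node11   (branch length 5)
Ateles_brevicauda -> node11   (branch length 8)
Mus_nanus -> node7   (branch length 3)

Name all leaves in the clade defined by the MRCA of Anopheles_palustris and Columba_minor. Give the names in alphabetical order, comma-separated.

Anopheles_palustris, Ateles_brevicauda, Bombus_rubra, Carpinus_rubra, Columba_minor, Glossina_occidentalis, Hylobates_viridis, Macaca_nanus, Mus_nanus, Papio_palustris, Passer_orientalis, Raphanus_minor, Staphylococcus_maculatus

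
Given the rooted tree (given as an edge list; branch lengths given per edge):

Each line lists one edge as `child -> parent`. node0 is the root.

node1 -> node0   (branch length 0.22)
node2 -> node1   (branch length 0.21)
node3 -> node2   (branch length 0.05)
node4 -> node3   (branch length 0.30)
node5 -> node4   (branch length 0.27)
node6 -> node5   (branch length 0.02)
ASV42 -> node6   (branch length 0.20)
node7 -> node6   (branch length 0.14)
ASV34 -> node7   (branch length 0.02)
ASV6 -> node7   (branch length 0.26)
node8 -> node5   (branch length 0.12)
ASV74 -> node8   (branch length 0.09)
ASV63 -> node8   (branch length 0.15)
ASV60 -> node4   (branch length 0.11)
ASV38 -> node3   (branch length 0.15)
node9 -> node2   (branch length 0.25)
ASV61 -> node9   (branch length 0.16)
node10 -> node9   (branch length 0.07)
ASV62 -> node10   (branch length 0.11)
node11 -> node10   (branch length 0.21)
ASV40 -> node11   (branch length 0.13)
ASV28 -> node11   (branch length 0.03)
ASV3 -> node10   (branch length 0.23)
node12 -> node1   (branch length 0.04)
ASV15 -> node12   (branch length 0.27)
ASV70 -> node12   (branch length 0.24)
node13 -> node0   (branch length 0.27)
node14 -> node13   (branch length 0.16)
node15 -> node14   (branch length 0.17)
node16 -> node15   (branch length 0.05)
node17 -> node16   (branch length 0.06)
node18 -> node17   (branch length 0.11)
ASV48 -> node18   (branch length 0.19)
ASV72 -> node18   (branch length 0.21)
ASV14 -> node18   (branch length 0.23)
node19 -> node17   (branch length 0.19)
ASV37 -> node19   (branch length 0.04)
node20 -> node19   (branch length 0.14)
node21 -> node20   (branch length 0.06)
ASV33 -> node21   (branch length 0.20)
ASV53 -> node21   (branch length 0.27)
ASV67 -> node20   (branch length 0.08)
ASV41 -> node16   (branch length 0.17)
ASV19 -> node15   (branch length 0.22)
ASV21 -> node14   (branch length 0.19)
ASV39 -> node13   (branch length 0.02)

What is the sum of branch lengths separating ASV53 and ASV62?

The path runs ASV53 → … → MRCA → … → ASV62; the MRCA is the root of the tree.
Branch lengths along that path: 0.27 + 0.06 + 0.14 + 0.19 + 0.06 + 0.05 + 0.17 + 0.16 + 0.27 + 0.22 + 0.21 + 0.25 + 0.07 + 0.11 = 2.23.

2.23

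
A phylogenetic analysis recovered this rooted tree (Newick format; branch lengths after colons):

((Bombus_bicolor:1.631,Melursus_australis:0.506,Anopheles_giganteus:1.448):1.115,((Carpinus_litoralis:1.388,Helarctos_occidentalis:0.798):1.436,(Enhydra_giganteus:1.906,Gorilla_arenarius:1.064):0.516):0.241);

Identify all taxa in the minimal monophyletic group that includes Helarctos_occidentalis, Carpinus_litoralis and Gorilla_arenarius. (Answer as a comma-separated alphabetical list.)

Tracing Helarctos_occidentalis: it sits inside (Carpinus_litoralis,Helarctos_occidentalis).
Tracing Carpinus_litoralis: it sits inside (Carpinus_litoralis,Helarctos_occidentalis).
Tracing Gorilla_arenarius: it sits inside (Enhydra_giganteus,Gorilla_arenarius).
The smallest clade enclosing all 3 is ((Carpinus_litoralis,Helarctos_occidentalis),(Enhydra_giganteus,Gorilla_arenarius)); the answer is its 4 terminal taxa in alphabetical order.

Carpinus_litoralis, Enhydra_giganteus, Gorilla_arenarius, Helarctos_occidentalis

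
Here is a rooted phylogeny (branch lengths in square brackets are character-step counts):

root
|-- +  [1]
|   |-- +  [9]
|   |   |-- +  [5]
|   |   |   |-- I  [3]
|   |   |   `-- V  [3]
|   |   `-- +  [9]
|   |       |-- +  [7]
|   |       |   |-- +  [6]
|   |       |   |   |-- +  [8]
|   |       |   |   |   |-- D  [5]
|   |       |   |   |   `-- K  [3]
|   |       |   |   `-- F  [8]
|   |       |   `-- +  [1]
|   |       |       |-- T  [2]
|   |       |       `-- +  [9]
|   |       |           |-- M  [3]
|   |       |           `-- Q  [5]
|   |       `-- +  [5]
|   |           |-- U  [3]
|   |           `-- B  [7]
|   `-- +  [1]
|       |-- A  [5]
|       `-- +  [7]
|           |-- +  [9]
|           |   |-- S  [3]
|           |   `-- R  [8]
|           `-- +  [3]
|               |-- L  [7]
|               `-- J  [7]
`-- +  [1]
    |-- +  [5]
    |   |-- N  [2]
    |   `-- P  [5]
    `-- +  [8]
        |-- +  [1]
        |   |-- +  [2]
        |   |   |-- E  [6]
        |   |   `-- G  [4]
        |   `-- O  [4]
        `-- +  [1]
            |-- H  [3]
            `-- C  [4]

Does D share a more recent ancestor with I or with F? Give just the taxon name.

F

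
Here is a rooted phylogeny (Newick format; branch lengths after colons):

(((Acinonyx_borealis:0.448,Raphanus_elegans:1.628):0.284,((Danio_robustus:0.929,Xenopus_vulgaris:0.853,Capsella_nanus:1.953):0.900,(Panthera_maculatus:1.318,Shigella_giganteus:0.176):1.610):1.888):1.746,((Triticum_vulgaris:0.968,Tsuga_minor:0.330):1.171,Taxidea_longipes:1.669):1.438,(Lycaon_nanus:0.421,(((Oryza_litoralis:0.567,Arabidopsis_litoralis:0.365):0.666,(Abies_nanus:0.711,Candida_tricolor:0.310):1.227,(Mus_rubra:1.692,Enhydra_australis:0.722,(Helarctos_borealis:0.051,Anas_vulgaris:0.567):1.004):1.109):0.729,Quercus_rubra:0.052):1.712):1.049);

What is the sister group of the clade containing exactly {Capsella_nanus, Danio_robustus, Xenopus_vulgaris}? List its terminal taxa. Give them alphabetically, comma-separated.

Panthera_maculatus, Shigella_giganteus

The clade containing exactly {Capsella_nanus, Danio_robustus, Xenopus_vulgaris} attaches to the tree at the node subtending ((Danio_robustus,Xenopus_vulgaris,Capsella_nanus),(Panthera_maculatus,Shigella_giganteus)).
The other lineage descending from that same node — the sister group — is (Panthera_maculatus,Shigella_giganteus); its 2 tips in alphabetical order are the answer.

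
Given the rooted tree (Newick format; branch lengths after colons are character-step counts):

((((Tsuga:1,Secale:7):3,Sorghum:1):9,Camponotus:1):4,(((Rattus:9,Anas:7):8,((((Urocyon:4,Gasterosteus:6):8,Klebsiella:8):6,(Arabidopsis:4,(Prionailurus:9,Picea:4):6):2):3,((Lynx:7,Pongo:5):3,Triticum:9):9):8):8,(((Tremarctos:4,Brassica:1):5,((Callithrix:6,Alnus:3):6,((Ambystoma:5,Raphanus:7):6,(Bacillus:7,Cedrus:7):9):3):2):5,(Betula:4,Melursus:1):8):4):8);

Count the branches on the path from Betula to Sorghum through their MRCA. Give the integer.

7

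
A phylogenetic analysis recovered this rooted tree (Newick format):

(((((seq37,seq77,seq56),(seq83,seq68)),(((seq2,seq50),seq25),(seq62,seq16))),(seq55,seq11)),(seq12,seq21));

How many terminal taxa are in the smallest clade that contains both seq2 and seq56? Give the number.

The MRCA of seq2 and seq56 is the node subtending (((seq37,seq77,seq56),(seq83,seq68)),(((seq2,seq50),seq25),(seq62,seq16))).
That clade contains 10 terminal taxa: seq16, seq2, seq25, seq37, seq50, seq56, seq62, seq68, seq77, seq83.

10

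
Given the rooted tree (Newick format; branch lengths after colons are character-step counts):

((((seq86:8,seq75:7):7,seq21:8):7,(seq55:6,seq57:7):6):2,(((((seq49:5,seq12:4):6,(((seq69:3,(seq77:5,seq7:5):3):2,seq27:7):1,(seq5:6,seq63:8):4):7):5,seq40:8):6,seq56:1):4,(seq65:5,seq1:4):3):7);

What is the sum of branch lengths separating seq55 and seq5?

53

The path runs seq55 → … → MRCA → … → seq5; the MRCA is the root of the tree.
Branch lengths along that path: 6 + 6 + 2 + 7 + 4 + 6 + 5 + 7 + 4 + 6 = 53.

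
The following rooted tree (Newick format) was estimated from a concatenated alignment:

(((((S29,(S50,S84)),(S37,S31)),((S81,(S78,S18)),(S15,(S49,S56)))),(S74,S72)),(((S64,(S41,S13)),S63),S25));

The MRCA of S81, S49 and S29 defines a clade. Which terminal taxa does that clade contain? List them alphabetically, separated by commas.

Tracing S81: it sits inside (S81,(S78,S18)).
Tracing S49: it sits inside (S49,S56).
Tracing S29: it sits inside (S29,(S50,S84)).
The smallest clade enclosing all 3 is (((S29,(S50,S84)),(S37,S31)),((S81,(S78,S18)),(S15,(S49,S56)))); the answer is its 11 terminal taxa in alphabetical order.

S15, S18, S29, S31, S37, S49, S50, S56, S78, S81, S84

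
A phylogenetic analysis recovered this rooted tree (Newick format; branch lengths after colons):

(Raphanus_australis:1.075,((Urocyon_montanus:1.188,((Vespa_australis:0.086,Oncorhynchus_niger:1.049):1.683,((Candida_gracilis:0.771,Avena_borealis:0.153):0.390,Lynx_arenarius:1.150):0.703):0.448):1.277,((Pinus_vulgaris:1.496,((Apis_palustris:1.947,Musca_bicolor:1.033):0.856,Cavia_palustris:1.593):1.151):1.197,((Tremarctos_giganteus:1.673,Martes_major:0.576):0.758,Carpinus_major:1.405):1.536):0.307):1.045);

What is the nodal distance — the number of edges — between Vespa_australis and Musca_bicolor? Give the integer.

9

The MRCA of Vespa_australis and Musca_bicolor is the node subtending ((Urocyon_montanus,((Vespa_australis,Oncorhynchus_niger),((Candida_gracilis,Avena_borealis),Lynx_arenarius))),((Pinus_vulgaris,((Apis_palustris,Musca_bicolor),Cavia_palustris)),((Tremarctos_giganteus,Martes_major),Carpinus_major))).
From Vespa_australis up to that node: 4 branches. From Musca_bicolor up to the same node: 5 branches. Total: 4 + 5 = 9.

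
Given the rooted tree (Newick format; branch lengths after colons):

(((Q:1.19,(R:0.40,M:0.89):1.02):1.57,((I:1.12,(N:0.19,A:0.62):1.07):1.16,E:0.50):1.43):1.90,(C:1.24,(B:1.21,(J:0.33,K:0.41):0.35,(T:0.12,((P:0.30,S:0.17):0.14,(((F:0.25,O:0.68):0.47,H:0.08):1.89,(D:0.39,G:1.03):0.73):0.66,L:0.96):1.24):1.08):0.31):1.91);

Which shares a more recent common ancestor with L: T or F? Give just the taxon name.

F

The MRCA of L and F subtends ((P,S),(((F,O),H),(D,G)),L) (8 taxa).
The MRCA of L and T subtends (T,((P,S),(((F,O),H),(D,G)),L)) (9 taxa).
The first is nested inside the second, so L shares a more recent common ancestor with F.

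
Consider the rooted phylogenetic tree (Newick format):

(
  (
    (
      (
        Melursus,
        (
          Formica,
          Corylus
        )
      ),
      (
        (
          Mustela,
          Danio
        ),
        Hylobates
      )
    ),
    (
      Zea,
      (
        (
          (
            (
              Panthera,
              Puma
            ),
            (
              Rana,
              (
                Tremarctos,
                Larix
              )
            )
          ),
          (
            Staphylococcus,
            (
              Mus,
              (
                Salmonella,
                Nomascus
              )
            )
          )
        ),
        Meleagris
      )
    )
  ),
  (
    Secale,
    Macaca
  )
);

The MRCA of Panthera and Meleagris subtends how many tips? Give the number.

10

The MRCA of Panthera and Meleagris is the node subtending ((((Panthera,Puma),(Rana,(Tremarctos,Larix))),(Staphylococcus,(Mus,(Salmonella,Nomascus)))),Meleagris).
That clade contains 10 terminal taxa: Larix, Meleagris, Mus, Nomascus, Panthera, Puma, Rana, Salmonella, Staphylococcus, Tremarctos.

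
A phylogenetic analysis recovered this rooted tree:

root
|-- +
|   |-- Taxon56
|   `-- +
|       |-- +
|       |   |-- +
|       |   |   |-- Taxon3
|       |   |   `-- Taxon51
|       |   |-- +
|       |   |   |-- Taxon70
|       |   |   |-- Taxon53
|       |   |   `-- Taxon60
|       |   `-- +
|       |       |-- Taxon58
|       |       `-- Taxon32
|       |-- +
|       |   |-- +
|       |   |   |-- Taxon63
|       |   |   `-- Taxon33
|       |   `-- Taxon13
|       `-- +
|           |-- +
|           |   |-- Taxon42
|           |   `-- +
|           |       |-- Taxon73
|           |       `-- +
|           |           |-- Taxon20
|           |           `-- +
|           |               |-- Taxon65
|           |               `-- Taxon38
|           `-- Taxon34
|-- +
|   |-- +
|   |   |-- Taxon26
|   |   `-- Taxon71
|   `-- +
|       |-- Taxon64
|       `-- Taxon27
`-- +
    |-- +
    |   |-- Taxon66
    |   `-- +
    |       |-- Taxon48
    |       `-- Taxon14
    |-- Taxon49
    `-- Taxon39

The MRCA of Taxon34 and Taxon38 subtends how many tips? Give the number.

6

The MRCA of Taxon34 and Taxon38 is the node subtending ((Taxon42,(Taxon73,(Taxon20,(Taxon65,Taxon38)))),Taxon34).
That clade contains 6 terminal taxa: Taxon20, Taxon34, Taxon38, Taxon42, Taxon65, Taxon73.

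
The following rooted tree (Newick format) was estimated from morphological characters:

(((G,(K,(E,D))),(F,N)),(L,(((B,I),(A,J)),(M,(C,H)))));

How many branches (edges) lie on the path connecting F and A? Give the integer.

8

The MRCA of F and A is the root of the tree.
From F up to that node: 3 branches. From A up to the same node: 5 branches. Total: 3 + 5 = 8.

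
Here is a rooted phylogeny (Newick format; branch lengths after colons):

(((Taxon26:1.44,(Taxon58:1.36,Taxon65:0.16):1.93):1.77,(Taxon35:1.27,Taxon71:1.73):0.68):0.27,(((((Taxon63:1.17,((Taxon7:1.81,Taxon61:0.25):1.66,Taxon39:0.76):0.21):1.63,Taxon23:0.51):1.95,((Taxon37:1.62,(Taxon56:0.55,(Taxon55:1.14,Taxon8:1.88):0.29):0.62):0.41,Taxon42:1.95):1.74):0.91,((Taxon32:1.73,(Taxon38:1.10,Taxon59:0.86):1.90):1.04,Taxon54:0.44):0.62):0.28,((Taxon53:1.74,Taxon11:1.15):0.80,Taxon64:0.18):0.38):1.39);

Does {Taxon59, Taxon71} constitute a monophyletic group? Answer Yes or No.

No

The MRCA of the listed taxa is the root, so the smallest clade containing them is the whole tree.
That clade also contains Taxon11, Taxon23, Taxon26, Taxon32, Taxon35, Taxon37, Taxon38, Taxon39, Taxon42, Taxon53, Taxon54, Taxon55, Taxon56, Taxon58, Taxon61, Taxon63, Taxon64, Taxon65, Taxon7, Taxon8, which are not in the proposed group, so the group is not monophyletic.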